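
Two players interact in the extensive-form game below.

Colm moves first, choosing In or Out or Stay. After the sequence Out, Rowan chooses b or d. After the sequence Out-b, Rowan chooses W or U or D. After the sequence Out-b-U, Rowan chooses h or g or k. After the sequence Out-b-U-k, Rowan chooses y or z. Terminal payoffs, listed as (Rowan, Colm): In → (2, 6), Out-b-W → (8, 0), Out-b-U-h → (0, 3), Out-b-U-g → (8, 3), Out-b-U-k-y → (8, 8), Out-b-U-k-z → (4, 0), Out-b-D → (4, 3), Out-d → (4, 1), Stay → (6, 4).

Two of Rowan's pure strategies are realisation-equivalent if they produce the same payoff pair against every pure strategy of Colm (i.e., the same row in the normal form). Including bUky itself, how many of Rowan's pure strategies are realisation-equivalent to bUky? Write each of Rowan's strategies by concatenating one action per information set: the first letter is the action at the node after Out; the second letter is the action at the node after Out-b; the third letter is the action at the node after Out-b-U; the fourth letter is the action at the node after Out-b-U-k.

1

Row for bUky (columns In, Out, Stay): (2,6) (8,8) (6,4).
Every one of Rowan's information sets is on the play path for some reply by Colm when Rowan follows bUky.
Changing the action at any of them therefore changes at least one column, so only bUky itself gives this row.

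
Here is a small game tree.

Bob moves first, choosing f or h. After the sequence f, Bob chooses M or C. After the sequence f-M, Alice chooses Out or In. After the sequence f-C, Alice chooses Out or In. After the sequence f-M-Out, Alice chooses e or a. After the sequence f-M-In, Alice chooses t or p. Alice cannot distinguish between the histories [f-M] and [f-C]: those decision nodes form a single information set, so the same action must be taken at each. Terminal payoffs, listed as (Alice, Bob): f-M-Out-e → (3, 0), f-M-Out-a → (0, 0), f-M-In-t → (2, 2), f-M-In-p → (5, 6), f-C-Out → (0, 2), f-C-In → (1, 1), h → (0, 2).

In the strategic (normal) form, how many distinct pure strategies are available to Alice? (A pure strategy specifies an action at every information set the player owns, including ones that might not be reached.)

8

Alice owns the information set {f-M, f-C} with actions {Out, In} — two choices.
Alice owns the node after f-M-Out with actions {e, a} — two choices.
Alice owns the node after f-M-In with actions {t, p} — two choices.
A pure strategy fixes one action at each information set independently, so the count is the product 2 × 2 × 2 = 8.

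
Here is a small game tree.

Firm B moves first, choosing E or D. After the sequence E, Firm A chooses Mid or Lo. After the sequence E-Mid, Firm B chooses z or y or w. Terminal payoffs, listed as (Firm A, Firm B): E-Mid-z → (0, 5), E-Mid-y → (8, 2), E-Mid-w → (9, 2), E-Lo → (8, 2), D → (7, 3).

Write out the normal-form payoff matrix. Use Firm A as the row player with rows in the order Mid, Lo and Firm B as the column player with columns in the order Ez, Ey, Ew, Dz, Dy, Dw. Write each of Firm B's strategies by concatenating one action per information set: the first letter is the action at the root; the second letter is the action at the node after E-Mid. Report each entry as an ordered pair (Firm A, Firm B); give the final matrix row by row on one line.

Row Mid: Ez→(0,5), Ey→(8,2), Ew→(9,2), Dz→(7,3), Dy→(7,3), Dw→(7,3)
Row Lo: Ez→(8,2), Ey→(8,2), Ew→(8,2), Dz→(7,3), Dy→(7,3), Dw→(7,3)

Mid: (0,5) (8,2) (9,2) (7,3) (7,3) (7,3) | Lo: (8,2) (8,2) (8,2) (7,3) (7,3) (7,3)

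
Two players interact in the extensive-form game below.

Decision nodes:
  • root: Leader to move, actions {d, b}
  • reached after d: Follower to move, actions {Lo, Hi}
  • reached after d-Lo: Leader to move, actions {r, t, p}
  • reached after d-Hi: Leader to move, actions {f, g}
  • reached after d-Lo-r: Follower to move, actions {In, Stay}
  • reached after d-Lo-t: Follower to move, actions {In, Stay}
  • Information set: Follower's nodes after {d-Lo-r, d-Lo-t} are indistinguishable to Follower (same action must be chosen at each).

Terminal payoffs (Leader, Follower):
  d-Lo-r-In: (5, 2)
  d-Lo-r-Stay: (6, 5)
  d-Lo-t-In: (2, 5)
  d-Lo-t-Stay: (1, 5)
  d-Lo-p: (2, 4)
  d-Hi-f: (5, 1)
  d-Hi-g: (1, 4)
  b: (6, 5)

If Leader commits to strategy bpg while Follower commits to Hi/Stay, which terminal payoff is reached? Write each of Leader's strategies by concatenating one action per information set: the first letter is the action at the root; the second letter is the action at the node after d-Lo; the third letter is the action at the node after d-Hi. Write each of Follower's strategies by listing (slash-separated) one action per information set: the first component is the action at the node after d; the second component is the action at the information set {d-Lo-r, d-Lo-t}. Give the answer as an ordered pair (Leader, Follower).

Trace the play path from the root:
  Leader plays b
→ terminal payoff (6, 5).
(Leader's choice at the node after d-Lo is never reached on this path, so it doesn't affect the outcome.)

(6, 5)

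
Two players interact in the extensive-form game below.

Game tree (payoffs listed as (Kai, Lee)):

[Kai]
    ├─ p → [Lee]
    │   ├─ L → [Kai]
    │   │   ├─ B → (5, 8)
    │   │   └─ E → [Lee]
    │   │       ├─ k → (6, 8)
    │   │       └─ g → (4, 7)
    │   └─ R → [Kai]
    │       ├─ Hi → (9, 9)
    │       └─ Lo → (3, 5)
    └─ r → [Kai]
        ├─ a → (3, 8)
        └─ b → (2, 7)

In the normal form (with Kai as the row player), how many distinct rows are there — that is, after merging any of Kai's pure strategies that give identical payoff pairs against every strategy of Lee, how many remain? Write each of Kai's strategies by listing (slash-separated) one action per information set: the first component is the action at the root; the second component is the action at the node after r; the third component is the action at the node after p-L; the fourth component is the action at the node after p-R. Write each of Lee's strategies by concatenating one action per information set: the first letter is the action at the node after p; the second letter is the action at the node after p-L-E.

Kai has 16 pure strategies: p/a/B/Hi, p/a/B/Lo, p/a/E/Hi, p/a/E/Lo, p/b/B/Hi, p/b/B/Lo, p/b/E/Hi, p/b/E/Lo, r/a/B/Hi, r/a/B/Lo, r/a/E/Hi, r/a/E/Lo, r/b/B/Hi, r/b/B/Lo, r/b/E/Hi, r/b/E/Lo. Columns: Lk, Lg, Rk, Rg.
{p/a/B/Hi, p/b/B/Hi} → row (5,8) (5,8) (9,9) (9,9)
{p/a/B/Lo, p/b/B/Lo} → row (5,8) (5,8) (3,5) (3,5)
{p/a/E/Hi, p/b/E/Hi} → row (6,8) (4,7) (9,9) (9,9)
{p/a/E/Lo, p/b/E/Lo} → row (6,8) (4,7) (3,5) (3,5)
{r/a/B/Hi, r/a/B/Lo, r/a/E/Hi, r/a/E/Lo} → row (3,8) (3,8) (3,8) (3,8)
{r/b/B/Hi, r/b/B/Lo, r/b/E/Hi, r/b/E/Lo} → row (2,7) (2,7) (2,7) (2,7)
That's 6 distinct rows out of 16 strategies.

6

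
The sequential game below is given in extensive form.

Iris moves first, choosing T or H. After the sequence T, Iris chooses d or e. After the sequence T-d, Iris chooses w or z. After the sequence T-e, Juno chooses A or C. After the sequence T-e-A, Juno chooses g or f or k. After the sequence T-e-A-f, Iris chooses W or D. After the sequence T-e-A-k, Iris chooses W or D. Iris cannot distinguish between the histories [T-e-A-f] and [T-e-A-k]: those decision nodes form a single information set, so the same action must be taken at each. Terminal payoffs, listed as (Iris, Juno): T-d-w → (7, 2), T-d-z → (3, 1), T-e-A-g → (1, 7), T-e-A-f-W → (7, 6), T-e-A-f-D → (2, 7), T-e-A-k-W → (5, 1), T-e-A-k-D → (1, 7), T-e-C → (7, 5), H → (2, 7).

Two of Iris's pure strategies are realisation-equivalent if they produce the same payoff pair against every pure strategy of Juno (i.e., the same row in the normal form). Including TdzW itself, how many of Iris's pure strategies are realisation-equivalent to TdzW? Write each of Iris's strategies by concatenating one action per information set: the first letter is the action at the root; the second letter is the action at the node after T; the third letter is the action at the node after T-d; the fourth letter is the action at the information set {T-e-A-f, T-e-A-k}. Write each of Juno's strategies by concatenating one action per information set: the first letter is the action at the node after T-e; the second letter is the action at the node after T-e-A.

Row for TdzW (columns Ag, Af, Ak, Cg, Cf, Ck): (3,1) (3,1) (3,1) (3,1) (3,1) (3,1).
Under TdzW, Iris's choice at the information set {T-e-A-f, T-e-A-k} can never be reached regardless of what Juno does, so varying those choices leaves every outcome unchanged.
Holding the reachable choices fixed and varying the unreachable one freely already gives 2 equivalent strategies.
No other strategy reproduces this row, so those 2 are the full class: TdzW, TdzD.

2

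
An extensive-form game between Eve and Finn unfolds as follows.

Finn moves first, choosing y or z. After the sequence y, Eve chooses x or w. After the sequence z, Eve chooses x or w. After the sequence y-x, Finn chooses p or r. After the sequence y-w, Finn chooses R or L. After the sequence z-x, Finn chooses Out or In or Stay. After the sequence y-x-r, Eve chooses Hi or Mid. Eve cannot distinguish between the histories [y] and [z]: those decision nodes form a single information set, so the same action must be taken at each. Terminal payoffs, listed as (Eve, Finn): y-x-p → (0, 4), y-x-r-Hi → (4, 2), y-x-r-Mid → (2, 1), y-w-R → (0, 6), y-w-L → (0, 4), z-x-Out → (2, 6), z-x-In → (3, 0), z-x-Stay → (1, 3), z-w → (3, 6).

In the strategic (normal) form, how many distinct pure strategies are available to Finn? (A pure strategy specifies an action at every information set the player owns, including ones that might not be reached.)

24

Finn owns the root with actions {y, z} — two choices.
Finn owns the node after y-x with actions {p, r} — two choices.
Finn owns the node after y-w with actions {R, L} — two choices.
Finn owns the node after z-x with actions {Out, In, Stay} — three choices.
A pure strategy fixes one action at each information set independently, so the count is the product 2 × 2 × 2 × 3 = 24.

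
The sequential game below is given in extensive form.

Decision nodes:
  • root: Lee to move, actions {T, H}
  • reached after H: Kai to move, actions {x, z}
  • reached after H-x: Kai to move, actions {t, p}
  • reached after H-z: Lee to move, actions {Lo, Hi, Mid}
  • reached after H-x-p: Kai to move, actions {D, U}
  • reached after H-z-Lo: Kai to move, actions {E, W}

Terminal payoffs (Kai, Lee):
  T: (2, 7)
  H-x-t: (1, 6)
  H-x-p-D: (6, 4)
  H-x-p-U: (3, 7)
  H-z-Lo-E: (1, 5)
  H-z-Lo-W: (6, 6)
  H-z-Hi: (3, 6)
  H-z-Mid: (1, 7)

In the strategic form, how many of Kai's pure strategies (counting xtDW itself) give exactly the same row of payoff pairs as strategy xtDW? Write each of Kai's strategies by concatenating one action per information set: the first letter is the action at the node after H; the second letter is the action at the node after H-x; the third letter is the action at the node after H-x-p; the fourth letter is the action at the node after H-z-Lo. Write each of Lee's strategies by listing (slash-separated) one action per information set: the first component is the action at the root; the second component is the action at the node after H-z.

Row for xtDW (columns T/Lo, T/Hi, T/Mid, H/Lo, H/Hi, H/Mid): (2,7) (2,7) (2,7) (1,6) (1,6) (1,6).
Under xtDW, Kai's choice at the node after H-x-p and at the node after H-z-Lo can never be reached regardless of what Lee does, so varying those choices leaves every outcome unchanged.
Holding the reachable choices fixed and varying the unreachable ones freely already gives 2 × 2 = 4 equivalent strategies.
No other strategy reproduces this row, so those 4 are the full class: xtDE, xtDW, xtUE, xtUW.

4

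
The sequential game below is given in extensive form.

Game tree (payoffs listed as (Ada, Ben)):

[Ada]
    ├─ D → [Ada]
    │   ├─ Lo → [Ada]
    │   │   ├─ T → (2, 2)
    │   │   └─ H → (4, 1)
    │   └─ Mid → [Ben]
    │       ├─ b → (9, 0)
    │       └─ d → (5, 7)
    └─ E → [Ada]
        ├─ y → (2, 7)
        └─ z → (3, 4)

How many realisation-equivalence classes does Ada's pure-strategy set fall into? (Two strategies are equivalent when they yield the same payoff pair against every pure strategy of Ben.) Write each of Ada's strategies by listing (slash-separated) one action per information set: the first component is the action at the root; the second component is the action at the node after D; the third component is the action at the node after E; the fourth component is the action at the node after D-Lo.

Ada has 16 pure strategies: D/Lo/y/T, D/Lo/y/H, D/Lo/z/T, D/Lo/z/H, D/Mid/y/T, D/Mid/y/H, D/Mid/z/T, D/Mid/z/H, E/Lo/y/T, E/Lo/y/H, E/Lo/z/T, E/Lo/z/H, E/Mid/y/T, E/Mid/y/H, E/Mid/z/T, E/Mid/z/H. Columns: b, d.
{D/Lo/y/T, D/Lo/z/T} → row (2,2) (2,2)
{D/Lo/y/H, D/Lo/z/H} → row (4,1) (4,1)
{D/Mid/y/T, D/Mid/y/H, D/Mid/z/T, D/Mid/z/H} → row (9,0) (5,7)
{E/Lo/y/T, E/Lo/y/H, E/Mid/y/T, E/Mid/y/H} → row (2,7) (2,7)
{E/Lo/z/T, E/Lo/z/H, E/Mid/z/T, E/Mid/z/H} → row (3,4) (3,4)
That's 5 distinct rows out of 16 strategies.

5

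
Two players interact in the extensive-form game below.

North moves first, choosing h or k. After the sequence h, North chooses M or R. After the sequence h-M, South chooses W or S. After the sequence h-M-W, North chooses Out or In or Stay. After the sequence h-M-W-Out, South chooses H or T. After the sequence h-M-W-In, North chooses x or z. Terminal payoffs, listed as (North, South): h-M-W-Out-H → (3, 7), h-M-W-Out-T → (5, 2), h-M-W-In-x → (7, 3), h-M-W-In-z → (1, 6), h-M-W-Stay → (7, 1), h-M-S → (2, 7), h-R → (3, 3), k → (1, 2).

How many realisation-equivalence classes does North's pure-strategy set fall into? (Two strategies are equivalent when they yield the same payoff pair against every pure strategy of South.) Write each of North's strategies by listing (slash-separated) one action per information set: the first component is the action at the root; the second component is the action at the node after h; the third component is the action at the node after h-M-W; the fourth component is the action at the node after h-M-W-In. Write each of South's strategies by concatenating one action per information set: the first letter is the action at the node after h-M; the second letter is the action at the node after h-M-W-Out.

6

North has 24 pure strategies: h/M/Out/x, h/M/Out/z, h/M/In/x, h/M/In/z, h/M/Stay/x, h/M/Stay/z, h/R/Out/x, h/R/Out/z, h/R/In/x, h/R/In/z, h/R/Stay/x, h/R/Stay/z, k/M/Out/x, k/M/Out/z, k/M/In/x, k/M/In/z, k/M/Stay/x, k/M/Stay/z, k/R/Out/x, k/R/Out/z, k/R/In/x, k/R/In/z, k/R/Stay/x, k/R/Stay/z. Columns: WH, WT, SH, ST.
{h/M/Out/x, h/M/Out/z} → row (3,7) (5,2) (2,7) (2,7)
{h/M/In/x} → row (7,3) (7,3) (2,7) (2,7)
{h/M/In/z} → row (1,6) (1,6) (2,7) (2,7)
{h/M/Stay/x, h/M/Stay/z} → row (7,1) (7,1) (2,7) (2,7)
{h/R/Out/x, h/R/Out/z, h/R/In/x, h/R/In/z, h/R/Stay/x, h/R/Stay/z} → row (3,3) (3,3) (3,3) (3,3)
{k/M/Out/x, k/M/Out/z, k/M/In/x, k/M/In/z, k/M/Stay/x, k/M/Stay/z, k/R/Out/x, k/R/Out/z, k/R/In/x, k/R/In/z, k/R/Stay/x, k/R/Stay/z} → row (1,2) (1,2) (1,2) (1,2)
That's 6 distinct rows out of 24 strategies.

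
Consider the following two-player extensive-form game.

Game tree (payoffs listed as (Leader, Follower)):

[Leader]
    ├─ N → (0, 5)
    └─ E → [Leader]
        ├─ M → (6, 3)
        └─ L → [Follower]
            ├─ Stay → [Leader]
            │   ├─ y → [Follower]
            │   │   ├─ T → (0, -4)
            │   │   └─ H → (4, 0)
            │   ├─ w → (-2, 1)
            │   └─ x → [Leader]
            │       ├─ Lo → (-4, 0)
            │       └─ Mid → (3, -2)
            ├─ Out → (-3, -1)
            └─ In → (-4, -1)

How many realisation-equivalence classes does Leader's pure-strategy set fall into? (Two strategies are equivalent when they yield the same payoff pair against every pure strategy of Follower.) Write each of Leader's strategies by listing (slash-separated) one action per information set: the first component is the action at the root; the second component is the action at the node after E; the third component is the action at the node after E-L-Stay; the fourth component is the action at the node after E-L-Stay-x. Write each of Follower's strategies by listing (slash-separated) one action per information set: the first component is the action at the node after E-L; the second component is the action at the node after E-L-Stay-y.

6

Leader has 24 pure strategies: N/M/y/Lo, N/M/y/Mid, N/M/w/Lo, N/M/w/Mid, N/M/x/Lo, N/M/x/Mid, N/L/y/Lo, N/L/y/Mid, N/L/w/Lo, N/L/w/Mid, N/L/x/Lo, N/L/x/Mid, E/M/y/Lo, E/M/y/Mid, E/M/w/Lo, E/M/w/Mid, E/M/x/Lo, E/M/x/Mid, E/L/y/Lo, E/L/y/Mid, E/L/w/Lo, E/L/w/Mid, E/L/x/Lo, E/L/x/Mid. Columns: Stay/T, Stay/H, Out/T, Out/H, In/T, In/H.
{N/M/y/Lo, N/M/y/Mid, N/M/w/Lo, N/M/w/Mid, N/M/x/Lo, N/M/x/Mid, N/L/y/Lo, N/L/y/Mid, N/L/w/Lo, N/L/w/Mid, N/L/x/Lo, N/L/x/Mid} → row (0,5) (0,5) (0,5) (0,5) (0,5) (0,5)
{E/M/y/Lo, E/M/y/Mid, E/M/w/Lo, E/M/w/Mid, E/M/x/Lo, E/M/x/Mid} → row (6,3) (6,3) (6,3) (6,3) (6,3) (6,3)
{E/L/y/Lo, E/L/y/Mid} → row (0,-4) (4,0) (-3,-1) (-3,-1) (-4,-1) (-4,-1)
{E/L/w/Lo, E/L/w/Mid} → row (-2,1) (-2,1) (-3,-1) (-3,-1) (-4,-1) (-4,-1)
{E/L/x/Lo} → row (-4,0) (-4,0) (-3,-1) (-3,-1) (-4,-1) (-4,-1)
{E/L/x/Mid} → row (3,-2) (3,-2) (-3,-1) (-3,-1) (-4,-1) (-4,-1)
That's 6 distinct rows out of 24 strategies.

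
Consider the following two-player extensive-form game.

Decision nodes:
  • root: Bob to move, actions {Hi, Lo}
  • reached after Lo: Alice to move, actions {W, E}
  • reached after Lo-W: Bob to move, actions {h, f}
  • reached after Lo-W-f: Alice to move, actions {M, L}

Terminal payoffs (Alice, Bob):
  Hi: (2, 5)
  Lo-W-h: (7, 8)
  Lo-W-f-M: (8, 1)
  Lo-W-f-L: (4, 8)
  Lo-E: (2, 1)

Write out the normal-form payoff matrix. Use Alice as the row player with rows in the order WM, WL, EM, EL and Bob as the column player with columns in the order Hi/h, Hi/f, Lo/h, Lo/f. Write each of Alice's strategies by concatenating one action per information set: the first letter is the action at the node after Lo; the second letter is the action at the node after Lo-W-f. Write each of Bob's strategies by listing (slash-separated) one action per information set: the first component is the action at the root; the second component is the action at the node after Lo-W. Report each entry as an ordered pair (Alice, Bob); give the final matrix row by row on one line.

WM: (2,5) (2,5) (7,8) (8,1) | WL: (2,5) (2,5) (7,8) (4,8) | EM: (2,5) (2,5) (2,1) (2,1) | EL: (2,5) (2,5) (2,1) (2,1)

         Hi/h     Hi/f     Lo/h     Lo/f
  WM    (2,5)    (2,5)    (7,8)    (8,1)
  WL    (2,5)    (2,5)    (7,8)    (4,8)
  EM    (2,5)    (2,5)    (2,1)    (2,1)
  EL    (2,5)    (2,5)    (2,1)    (2,1)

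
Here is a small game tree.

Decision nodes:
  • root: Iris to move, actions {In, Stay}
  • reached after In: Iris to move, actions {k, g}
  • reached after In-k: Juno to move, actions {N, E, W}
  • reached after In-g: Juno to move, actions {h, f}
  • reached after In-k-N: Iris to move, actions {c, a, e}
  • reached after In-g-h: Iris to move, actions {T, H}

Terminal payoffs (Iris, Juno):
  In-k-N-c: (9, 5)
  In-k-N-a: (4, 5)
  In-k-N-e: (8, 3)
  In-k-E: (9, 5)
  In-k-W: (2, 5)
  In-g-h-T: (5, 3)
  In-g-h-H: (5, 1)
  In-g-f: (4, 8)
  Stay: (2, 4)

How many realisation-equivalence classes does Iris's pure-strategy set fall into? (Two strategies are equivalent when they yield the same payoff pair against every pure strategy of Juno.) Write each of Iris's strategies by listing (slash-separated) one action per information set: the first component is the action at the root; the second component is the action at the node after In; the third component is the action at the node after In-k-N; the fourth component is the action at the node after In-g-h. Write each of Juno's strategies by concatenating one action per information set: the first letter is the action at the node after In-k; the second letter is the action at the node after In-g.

6

Iris has 24 pure strategies: In/k/c/T, In/k/c/H, In/k/a/T, In/k/a/H, In/k/e/T, In/k/e/H, In/g/c/T, In/g/c/H, In/g/a/T, In/g/a/H, In/g/e/T, In/g/e/H, Stay/k/c/T, Stay/k/c/H, Stay/k/a/T, Stay/k/a/H, Stay/k/e/T, Stay/k/e/H, Stay/g/c/T, Stay/g/c/H, Stay/g/a/T, Stay/g/a/H, Stay/g/e/T, Stay/g/e/H. Columns: Nh, Nf, Eh, Ef, Wh, Wf.
{In/k/c/T, In/k/c/H} → row (9,5) (9,5) (9,5) (9,5) (2,5) (2,5)
{In/k/a/T, In/k/a/H} → row (4,5) (4,5) (9,5) (9,5) (2,5) (2,5)
{In/k/e/T, In/k/e/H} → row (8,3) (8,3) (9,5) (9,5) (2,5) (2,5)
{In/g/c/T, In/g/a/T, In/g/e/T} → row (5,3) (4,8) (5,3) (4,8) (5,3) (4,8)
{In/g/c/H, In/g/a/H, In/g/e/H} → row (5,1) (4,8) (5,1) (4,8) (5,1) (4,8)
{Stay/k/c/T, Stay/k/c/H, Stay/k/a/T, Stay/k/a/H, Stay/k/e/T, Stay/k/e/H, Stay/g/c/T, Stay/g/c/H, Stay/g/a/T, Stay/g/a/H, Stay/g/e/T, Stay/g/e/H} → row (2,4) (2,4) (2,4) (2,4) (2,4) (2,4)
That's 6 distinct rows out of 24 strategies.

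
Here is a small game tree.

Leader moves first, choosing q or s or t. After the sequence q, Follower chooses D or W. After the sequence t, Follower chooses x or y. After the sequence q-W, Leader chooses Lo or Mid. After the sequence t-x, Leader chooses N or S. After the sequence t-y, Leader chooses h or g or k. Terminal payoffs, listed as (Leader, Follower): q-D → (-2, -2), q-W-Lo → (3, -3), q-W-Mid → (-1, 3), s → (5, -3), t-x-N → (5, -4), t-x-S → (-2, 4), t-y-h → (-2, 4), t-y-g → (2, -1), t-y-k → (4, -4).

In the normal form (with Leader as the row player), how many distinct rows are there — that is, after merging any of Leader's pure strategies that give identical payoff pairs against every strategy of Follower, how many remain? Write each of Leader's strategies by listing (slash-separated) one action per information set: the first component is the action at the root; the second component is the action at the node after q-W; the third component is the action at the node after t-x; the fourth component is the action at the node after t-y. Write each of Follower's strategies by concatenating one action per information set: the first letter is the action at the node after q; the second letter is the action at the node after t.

9

Leader has 36 pure strategies: q/Lo/N/h, q/Lo/N/g, q/Lo/N/k, q/Lo/S/h, q/Lo/S/g, q/Lo/S/k, q/Mid/N/h, q/Mid/N/g, q/Mid/N/k, q/Mid/S/h, q/Mid/S/g, q/Mid/S/k, s/Lo/N/h, s/Lo/N/g, s/Lo/N/k, s/Lo/S/h, s/Lo/S/g, s/Lo/S/k, s/Mid/N/h, s/Mid/N/g, s/Mid/N/k, s/Mid/S/h, s/Mid/S/g, s/Mid/S/k, t/Lo/N/h, t/Lo/N/g, t/Lo/N/k, t/Lo/S/h, t/Lo/S/g, t/Lo/S/k, t/Mid/N/h, t/Mid/N/g, t/Mid/N/k, t/Mid/S/h, t/Mid/S/g, t/Mid/S/k. Columns: Dx, Dy, Wx, Wy.
{q/Lo/N/h, q/Lo/N/g, q/Lo/N/k, q/Lo/S/h, q/Lo/S/g, q/Lo/S/k} → row (-2,-2) (-2,-2) (3,-3) (3,-3)
{q/Mid/N/h, q/Mid/N/g, q/Mid/N/k, q/Mid/S/h, q/Mid/S/g, q/Mid/S/k} → row (-2,-2) (-2,-2) (-1,3) (-1,3)
{s/Lo/N/h, s/Lo/N/g, s/Lo/N/k, s/Lo/S/h, s/Lo/S/g, s/Lo/S/k, s/Mid/N/h, s/Mid/N/g, s/Mid/N/k, s/Mid/S/h, s/Mid/S/g, s/Mid/S/k} → row (5,-3) (5,-3) (5,-3) (5,-3)
{t/Lo/N/h, t/Mid/N/h} → row (5,-4) (-2,4) (5,-4) (-2,4)
{t/Lo/N/g, t/Mid/N/g} → row (5,-4) (2,-1) (5,-4) (2,-1)
{t/Lo/N/k, t/Mid/N/k} → row (5,-4) (4,-4) (5,-4) (4,-4)
{t/Lo/S/h, t/Mid/S/h} → row (-2,4) (-2,4) (-2,4) (-2,4)
{t/Lo/S/g, t/Mid/S/g} → row (-2,4) (2,-1) (-2,4) (2,-1)
{t/Lo/S/k, t/Mid/S/k} → row (-2,4) (4,-4) (-2,4) (4,-4)
That's 9 distinct rows out of 36 strategies.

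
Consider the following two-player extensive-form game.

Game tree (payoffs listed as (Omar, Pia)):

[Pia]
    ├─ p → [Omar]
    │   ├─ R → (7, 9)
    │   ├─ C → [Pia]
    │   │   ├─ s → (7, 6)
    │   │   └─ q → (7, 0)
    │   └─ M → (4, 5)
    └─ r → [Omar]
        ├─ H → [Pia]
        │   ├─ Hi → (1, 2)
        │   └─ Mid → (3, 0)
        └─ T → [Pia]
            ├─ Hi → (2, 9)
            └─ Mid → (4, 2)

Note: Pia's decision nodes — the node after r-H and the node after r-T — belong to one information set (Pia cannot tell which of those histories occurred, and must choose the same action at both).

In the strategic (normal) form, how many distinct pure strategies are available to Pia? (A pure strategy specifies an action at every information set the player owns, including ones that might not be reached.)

Pia owns the root with actions {p, r} — two choices.
Pia owns the node after p-C with actions {s, q} — two choices.
Pia owns the information set {r-H, r-T} with actions {Hi, Mid} — two choices.
A pure strategy fixes one action at each information set independently, so the count is the product 2 × 2 × 2 = 8.
(For reference, Omar has 6 pure strategies, giving a 8×6 normal-form matrix.)

8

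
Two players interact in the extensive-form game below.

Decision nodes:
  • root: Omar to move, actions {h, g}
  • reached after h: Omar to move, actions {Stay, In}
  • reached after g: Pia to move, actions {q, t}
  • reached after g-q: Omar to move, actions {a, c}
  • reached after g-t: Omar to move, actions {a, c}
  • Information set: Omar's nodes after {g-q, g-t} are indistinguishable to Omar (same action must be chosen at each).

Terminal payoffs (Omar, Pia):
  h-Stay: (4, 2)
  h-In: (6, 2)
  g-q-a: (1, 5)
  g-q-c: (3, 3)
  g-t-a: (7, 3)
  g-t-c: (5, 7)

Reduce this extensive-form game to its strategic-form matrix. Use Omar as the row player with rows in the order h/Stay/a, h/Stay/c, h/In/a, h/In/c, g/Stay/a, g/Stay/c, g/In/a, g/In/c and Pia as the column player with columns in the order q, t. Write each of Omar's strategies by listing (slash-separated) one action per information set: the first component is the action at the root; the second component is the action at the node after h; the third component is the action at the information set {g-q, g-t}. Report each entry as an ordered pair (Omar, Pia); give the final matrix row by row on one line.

h/Stay/a: (4,2) (4,2) | h/Stay/c: (4,2) (4,2) | h/In/a: (6,2) (6,2) | h/In/c: (6,2) (6,2) | g/Stay/a: (1,5) (7,3) | g/Stay/c: (3,3) (5,7) | g/In/a: (1,5) (7,3) | g/In/c: (3,3) (5,7)

                q        t
h/Stay/a    (4,2)    (4,2)
h/Stay/c    (4,2)    (4,2)
  h/In/a    (6,2)    (6,2)
  h/In/c    (6,2)    (6,2)
g/Stay/a    (1,5)    (7,3)
g/Stay/c    (3,3)    (5,7)
  g/In/a    (1,5)    (7,3)
  g/In/c    (3,3)    (5,7)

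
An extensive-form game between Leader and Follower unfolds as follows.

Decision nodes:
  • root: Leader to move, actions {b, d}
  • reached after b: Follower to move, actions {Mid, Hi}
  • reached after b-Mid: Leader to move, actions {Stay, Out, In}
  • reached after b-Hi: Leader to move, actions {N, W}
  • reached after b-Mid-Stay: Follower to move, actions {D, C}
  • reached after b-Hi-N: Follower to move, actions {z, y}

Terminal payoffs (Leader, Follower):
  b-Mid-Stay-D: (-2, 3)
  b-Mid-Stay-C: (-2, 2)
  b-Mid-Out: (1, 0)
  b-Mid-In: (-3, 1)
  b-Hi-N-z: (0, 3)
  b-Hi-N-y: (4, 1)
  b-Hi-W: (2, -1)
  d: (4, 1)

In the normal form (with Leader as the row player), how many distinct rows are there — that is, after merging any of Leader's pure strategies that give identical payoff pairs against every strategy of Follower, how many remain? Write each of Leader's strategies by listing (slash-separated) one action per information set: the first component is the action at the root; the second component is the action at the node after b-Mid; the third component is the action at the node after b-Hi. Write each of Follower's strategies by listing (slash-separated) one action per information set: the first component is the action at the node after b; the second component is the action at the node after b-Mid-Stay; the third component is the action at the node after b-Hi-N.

7

Leader has 12 pure strategies: b/Stay/N, b/Stay/W, b/Out/N, b/Out/W, b/In/N, b/In/W, d/Stay/N, d/Stay/W, d/Out/N, d/Out/W, d/In/N, d/In/W. Columns: Mid/D/z, Mid/D/y, Mid/C/z, Mid/C/y, Hi/D/z, Hi/D/y, Hi/C/z, Hi/C/y.
{b/Stay/N} → row (-2,3) (-2,3) (-2,2) (-2,2) (0,3) (4,1) (0,3) (4,1)
{b/Stay/W} → row (-2,3) (-2,3) (-2,2) (-2,2) (2,-1) (2,-1) (2,-1) (2,-1)
{b/Out/N} → row (1,0) (1,0) (1,0) (1,0) (0,3) (4,1) (0,3) (4,1)
{b/Out/W} → row (1,0) (1,0) (1,0) (1,0) (2,-1) (2,-1) (2,-1) (2,-1)
{b/In/N} → row (-3,1) (-3,1) (-3,1) (-3,1) (0,3) (4,1) (0,3) (4,1)
{b/In/W} → row (-3,1) (-3,1) (-3,1) (-3,1) (2,-1) (2,-1) (2,-1) (2,-1)
{d/Stay/N, d/Stay/W, d/Out/N, d/Out/W, d/In/N, d/In/W} → row (4,1) (4,1) (4,1) (4,1) (4,1) (4,1) (4,1) (4,1)
That's 7 distinct rows out of 12 strategies.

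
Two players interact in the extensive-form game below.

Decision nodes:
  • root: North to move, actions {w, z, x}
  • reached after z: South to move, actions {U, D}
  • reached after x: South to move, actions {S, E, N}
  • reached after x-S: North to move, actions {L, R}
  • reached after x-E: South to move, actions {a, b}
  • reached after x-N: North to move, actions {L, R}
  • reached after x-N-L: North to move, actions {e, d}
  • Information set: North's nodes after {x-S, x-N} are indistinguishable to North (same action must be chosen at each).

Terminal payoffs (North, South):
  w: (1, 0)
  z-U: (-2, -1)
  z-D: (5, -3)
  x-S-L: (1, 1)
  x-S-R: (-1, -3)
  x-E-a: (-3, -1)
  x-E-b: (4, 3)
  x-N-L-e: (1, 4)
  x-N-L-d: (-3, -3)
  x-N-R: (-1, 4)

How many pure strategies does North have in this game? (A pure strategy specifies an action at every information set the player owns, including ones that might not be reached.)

North owns the root with actions {w, z, x} — three choices.
North owns the information set {x-S, x-N} with actions {L, R} — two choices.
North owns the node after x-N-L with actions {e, d} — two choices.
A pure strategy fixes one action at each information set independently, so the count is the product 3 × 2 × 2 = 12.

12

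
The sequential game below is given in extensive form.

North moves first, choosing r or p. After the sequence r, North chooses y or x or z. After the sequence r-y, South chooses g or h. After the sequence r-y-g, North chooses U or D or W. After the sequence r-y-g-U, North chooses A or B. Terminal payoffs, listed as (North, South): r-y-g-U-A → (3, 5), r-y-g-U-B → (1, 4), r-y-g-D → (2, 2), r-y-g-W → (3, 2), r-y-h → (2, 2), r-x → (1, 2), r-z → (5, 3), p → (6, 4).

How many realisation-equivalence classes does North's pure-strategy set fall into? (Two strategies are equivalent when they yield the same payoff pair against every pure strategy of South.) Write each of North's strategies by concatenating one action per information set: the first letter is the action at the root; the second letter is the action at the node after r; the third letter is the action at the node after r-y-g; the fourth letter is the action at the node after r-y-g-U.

7

North has 36 pure strategies: ryUA, ryUB, ryDA, ryDB, ryWA, ryWB, rxUA, rxUB, rxDA, rxDB, rxWA, rxWB, rzUA, rzUB, rzDA, rzDB, rzWA, rzWB, pyUA, pyUB, pyDA, pyDB, pyWA, pyWB, pxUA, pxUB, pxDA, pxDB, pxWA, pxWB, pzUA, pzUB, pzDA, pzDB, pzWA, pzWB. Columns: g, h.
{ryUA} → row (3,5) (2,2)
{ryUB} → row (1,4) (2,2)
{ryDA, ryDB} → row (2,2) (2,2)
{ryWA, ryWB} → row (3,2) (2,2)
{rxUA, rxUB, rxDA, rxDB, rxWA, rxWB} → row (1,2) (1,2)
{rzUA, rzUB, rzDA, rzDB, rzWA, rzWB} → row (5,3) (5,3)
{pyUA, pyUB, pyDA, pyDB, pyWA, pyWB, pxUA, pxUB, pxDA, pxDB, pxWA, pxWB, pzUA, pzUB, pzDA, pzDB, pzWA, pzWB} → row (6,4) (6,4)
That's 7 distinct rows out of 36 strategies.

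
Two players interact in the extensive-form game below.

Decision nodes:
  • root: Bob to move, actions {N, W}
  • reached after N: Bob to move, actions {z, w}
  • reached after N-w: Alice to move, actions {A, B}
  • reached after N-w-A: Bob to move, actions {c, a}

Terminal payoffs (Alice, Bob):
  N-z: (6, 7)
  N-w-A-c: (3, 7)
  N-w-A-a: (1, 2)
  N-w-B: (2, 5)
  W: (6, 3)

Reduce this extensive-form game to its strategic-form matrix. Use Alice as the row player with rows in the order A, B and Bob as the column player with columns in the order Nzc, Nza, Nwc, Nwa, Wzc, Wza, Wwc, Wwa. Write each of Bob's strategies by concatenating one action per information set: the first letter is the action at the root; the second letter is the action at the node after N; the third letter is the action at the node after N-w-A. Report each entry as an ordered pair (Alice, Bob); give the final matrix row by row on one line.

Row A: Nzc→(6,7), Nza→(6,7), Nwc→(3,7), Nwa→(1,2), Wzc→(6,3), Wza→(6,3), Wwc→(6,3), Wwa→(6,3)
Row B: Nzc→(6,7), Nza→(6,7), Nwc→(2,5), Nwa→(2,5), Wzc→(6,3), Wza→(6,3), Wwc→(6,3), Wwa→(6,3)

A: (6,7) (6,7) (3,7) (1,2) (6,3) (6,3) (6,3) (6,3) | B: (6,7) (6,7) (2,5) (2,5) (6,3) (6,3) (6,3) (6,3)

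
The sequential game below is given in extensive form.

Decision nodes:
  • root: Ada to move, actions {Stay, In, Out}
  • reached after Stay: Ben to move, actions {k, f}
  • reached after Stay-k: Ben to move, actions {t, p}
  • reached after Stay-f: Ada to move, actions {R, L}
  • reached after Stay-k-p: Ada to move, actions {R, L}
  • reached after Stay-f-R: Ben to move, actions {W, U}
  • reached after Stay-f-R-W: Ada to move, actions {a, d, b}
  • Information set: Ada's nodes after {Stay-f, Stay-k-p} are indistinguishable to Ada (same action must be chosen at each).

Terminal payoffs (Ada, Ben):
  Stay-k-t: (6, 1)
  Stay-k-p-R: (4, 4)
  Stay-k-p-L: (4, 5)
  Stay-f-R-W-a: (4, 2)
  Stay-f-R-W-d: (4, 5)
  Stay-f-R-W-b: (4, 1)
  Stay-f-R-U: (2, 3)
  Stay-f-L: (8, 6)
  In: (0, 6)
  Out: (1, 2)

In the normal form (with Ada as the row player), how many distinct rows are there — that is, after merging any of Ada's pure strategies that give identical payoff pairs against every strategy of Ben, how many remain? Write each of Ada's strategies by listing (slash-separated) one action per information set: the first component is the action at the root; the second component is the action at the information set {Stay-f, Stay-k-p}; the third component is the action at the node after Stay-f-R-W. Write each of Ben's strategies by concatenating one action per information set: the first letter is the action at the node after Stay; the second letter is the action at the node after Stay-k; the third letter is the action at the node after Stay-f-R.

Ada has 18 pure strategies: Stay/R/a, Stay/R/d, Stay/R/b, Stay/L/a, Stay/L/d, Stay/L/b, In/R/a, In/R/d, In/R/b, In/L/a, In/L/d, In/L/b, Out/R/a, Out/R/d, Out/R/b, Out/L/a, Out/L/d, Out/L/b. Columns: ktW, ktU, kpW, kpU, ftW, ftU, fpW, fpU.
{Stay/R/a} → row (6,1) (6,1) (4,4) (4,4) (4,2) (2,3) (4,2) (2,3)
{Stay/R/d} → row (6,1) (6,1) (4,4) (4,4) (4,5) (2,3) (4,5) (2,3)
{Stay/R/b} → row (6,1) (6,1) (4,4) (4,4) (4,1) (2,3) (4,1) (2,3)
{Stay/L/a, Stay/L/d, Stay/L/b} → row (6,1) (6,1) (4,5) (4,5) (8,6) (8,6) (8,6) (8,6)
{In/R/a, In/R/d, In/R/b, In/L/a, In/L/d, In/L/b} → row (0,6) (0,6) (0,6) (0,6) (0,6) (0,6) (0,6) (0,6)
{Out/R/a, Out/R/d, Out/R/b, Out/L/a, Out/L/d, Out/L/b} → row (1,2) (1,2) (1,2) (1,2) (1,2) (1,2) (1,2) (1,2)
That's 6 distinct rows out of 18 strategies.

6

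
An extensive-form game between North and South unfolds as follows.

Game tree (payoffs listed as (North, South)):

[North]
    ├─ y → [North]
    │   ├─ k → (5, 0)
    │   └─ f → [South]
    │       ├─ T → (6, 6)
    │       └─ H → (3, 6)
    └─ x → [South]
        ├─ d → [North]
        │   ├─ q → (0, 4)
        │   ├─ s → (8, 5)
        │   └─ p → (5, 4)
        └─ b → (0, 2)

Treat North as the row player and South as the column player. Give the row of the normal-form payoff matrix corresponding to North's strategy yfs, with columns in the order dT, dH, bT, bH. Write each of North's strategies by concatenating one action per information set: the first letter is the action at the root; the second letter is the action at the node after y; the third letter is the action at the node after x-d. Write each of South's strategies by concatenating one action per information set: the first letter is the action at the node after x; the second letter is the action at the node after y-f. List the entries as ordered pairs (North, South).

vs dT: North plays y → North plays f at [y] → South plays T at [y-f] → (6, 6)
vs dH: North plays y → North plays f at [y] → South plays H at [y-f] → (3, 6)
vs bT: North plays y → North plays f at [y] → South plays T at [y-f] → (6, 6)
vs bH: North plays y → North plays f at [y] → South plays H at [y-f] → (3, 6)

(6,6) (3,6) (6,6) (3,6)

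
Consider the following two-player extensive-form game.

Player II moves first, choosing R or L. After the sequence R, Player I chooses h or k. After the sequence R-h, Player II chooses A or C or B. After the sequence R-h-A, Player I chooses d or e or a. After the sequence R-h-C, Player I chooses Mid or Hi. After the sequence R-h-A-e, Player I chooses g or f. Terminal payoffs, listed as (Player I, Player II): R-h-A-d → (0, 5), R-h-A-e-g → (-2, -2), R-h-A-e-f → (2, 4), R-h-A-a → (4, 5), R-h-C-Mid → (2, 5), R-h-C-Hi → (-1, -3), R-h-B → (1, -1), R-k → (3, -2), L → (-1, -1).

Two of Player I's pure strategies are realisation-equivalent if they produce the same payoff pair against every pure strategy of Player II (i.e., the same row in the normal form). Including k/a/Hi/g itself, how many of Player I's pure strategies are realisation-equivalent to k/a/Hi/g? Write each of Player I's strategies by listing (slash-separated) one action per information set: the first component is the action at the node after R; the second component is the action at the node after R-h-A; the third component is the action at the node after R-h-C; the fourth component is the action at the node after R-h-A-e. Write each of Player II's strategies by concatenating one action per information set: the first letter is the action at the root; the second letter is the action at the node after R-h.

Row for k/a/Hi/g (columns RA, RC, RB, LA, LC, LB): (3,-2) (3,-2) (3,-2) (-1,-1) (-1,-1) (-1,-1).
Under k/a/Hi/g, Player I's choice at the node after R-h-A and at the node after R-h-C and at the node after R-h-A-e can never be reached regardless of what Player II does, so varying those choices leaves every outcome unchanged.
Holding the reachable choices fixed and varying the unreachable ones freely already gives 3 × 2 × 2 = 12 equivalent strategies.
No other strategy reproduces this row, so those 12 are the full class: k/d/Mid/g, k/d/Mid/f, k/d/Hi/g, k/d/Hi/f, k/e/Mid/g, k/e/Mid/f, k/e/Hi/g, k/e/Hi/f, k/a/Mid/g, k/a/Mid/f, k/a/Hi/g, k/a/Hi/f.

12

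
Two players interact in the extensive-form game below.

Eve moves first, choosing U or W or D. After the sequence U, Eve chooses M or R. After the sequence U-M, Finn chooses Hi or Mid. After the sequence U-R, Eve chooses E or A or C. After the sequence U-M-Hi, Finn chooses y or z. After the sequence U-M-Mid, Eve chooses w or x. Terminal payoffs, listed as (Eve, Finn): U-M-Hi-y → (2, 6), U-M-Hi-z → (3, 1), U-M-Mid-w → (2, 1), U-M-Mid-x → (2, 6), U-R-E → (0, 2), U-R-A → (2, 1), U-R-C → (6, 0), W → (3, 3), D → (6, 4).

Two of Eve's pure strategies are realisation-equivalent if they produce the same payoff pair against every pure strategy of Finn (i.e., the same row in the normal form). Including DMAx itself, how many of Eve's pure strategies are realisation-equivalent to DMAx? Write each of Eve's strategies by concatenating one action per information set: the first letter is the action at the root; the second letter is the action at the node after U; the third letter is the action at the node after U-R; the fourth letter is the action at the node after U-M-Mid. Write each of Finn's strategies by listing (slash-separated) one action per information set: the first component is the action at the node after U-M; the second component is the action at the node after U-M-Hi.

12

Row for DMAx (columns Hi/y, Hi/z, Mid/y, Mid/z): (6,4) (6,4) (6,4) (6,4).
Under DMAx, Eve's choice at the node after U and at the node after U-R and at the node after U-M-Mid can never be reached regardless of what Finn does, so varying those choices leaves every outcome unchanged.
Holding the reachable choices fixed and varying the unreachable ones freely already gives 2 × 3 × 2 = 12 equivalent strategies.
No other strategy reproduces this row, so those 12 are the full class: DMEw, DMEx, DMAw, DMAx, DMCw, DMCx, DREw, DREx, DRAw, DRAx, DRCw, DRCx.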